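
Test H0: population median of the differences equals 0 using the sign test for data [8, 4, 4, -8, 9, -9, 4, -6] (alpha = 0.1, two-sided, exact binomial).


Step 1: Discard zero differences. Original n = 8; n_eff = number of nonzero differences = 8.
Nonzero differences (with sign): +8, +4, +4, -8, +9, -9, +4, -6
Step 2: Count signs: positive = 5, negative = 3.
Step 3: Under H0: P(positive) = 0.5, so the number of positives S ~ Bin(8, 0.5).
Step 4: Two-sided exact p-value = sum of Bin(8,0.5) probabilities at or below the observed probability = 0.726562.
Step 5: alpha = 0.1. fail to reject H0.

n_eff = 8, pos = 5, neg = 3, p = 0.726562, fail to reject H0.


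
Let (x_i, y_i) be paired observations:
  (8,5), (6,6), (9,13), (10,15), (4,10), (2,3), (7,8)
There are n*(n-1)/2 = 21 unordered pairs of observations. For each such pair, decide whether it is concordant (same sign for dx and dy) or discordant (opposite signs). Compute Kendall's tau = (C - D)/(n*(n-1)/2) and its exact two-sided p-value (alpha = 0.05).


Step 1: Enumerate the 21 unordered pairs (i,j) with i<j and classify each by sign(x_j-x_i) * sign(y_j-y_i).
  (1,2):dx=-2,dy=+1->D; (1,3):dx=+1,dy=+8->C; (1,4):dx=+2,dy=+10->C; (1,5):dx=-4,dy=+5->D
  (1,6):dx=-6,dy=-2->C; (1,7):dx=-1,dy=+3->D; (2,3):dx=+3,dy=+7->C; (2,4):dx=+4,dy=+9->C
  (2,5):dx=-2,dy=+4->D; (2,6):dx=-4,dy=-3->C; (2,7):dx=+1,dy=+2->C; (3,4):dx=+1,dy=+2->C
  (3,5):dx=-5,dy=-3->C; (3,6):dx=-7,dy=-10->C; (3,7):dx=-2,dy=-5->C; (4,5):dx=-6,dy=-5->C
  (4,6):dx=-8,dy=-12->C; (4,7):dx=-3,dy=-7->C; (5,6):dx=-2,dy=-7->C; (5,7):dx=+3,dy=-2->D
  (6,7):dx=+5,dy=+5->C
Step 2: C = 16, D = 5, total pairs = 21.
Step 3: tau = (C - D)/(n(n-1)/2) = (16 - 5)/21 = 0.523810.
Step 4: Exact two-sided p-value (enumerate n! = 5040 permutations of y under H0): p = 0.136111.
Step 5: alpha = 0.05. fail to reject H0.

tau_b = 0.5238 (C=16, D=5), p = 0.136111, fail to reject H0.


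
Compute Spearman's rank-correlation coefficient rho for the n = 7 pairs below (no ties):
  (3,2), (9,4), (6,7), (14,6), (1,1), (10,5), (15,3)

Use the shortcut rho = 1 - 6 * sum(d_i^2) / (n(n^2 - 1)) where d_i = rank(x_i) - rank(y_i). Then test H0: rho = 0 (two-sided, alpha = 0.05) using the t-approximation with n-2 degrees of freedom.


Step 1: Rank x and y separately (midranks; no ties here).
rank(x): 3->2, 9->4, 6->3, 14->6, 1->1, 10->5, 15->7
rank(y): 2->2, 4->4, 7->7, 6->6, 1->1, 5->5, 3->3
Step 2: d_i = R_x(i) - R_y(i); compute d_i^2.
  (2-2)^2=0, (4-4)^2=0, (3-7)^2=16, (6-6)^2=0, (1-1)^2=0, (5-5)^2=0, (7-3)^2=16
sum(d^2) = 32.
Step 3: rho = 1 - 6*32 / (7*(7^2 - 1)) = 1 - 192/336 = 0.428571.
Step 4: Under H0, t = rho * sqrt((n-2)/(1-rho^2)) = 1.0607 ~ t(5).
Step 5: Two-sided p-value from the t-distribution with 5 df = 0.337368.
Step 6: alpha = 0.05. fail to reject H0.

rho = 0.4286, p = 0.337368, fail to reject H0 at alpha = 0.05.


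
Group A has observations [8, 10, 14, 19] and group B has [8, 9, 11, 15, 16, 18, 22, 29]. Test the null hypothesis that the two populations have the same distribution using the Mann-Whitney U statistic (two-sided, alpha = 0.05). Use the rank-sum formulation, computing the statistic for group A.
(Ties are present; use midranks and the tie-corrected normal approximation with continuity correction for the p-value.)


Step 1: Combine and sort all 12 observations; assign midranks.
sorted (value, group): (8,X), (8,Y), (9,Y), (10,X), (11,Y), (14,X), (15,Y), (16,Y), (18,Y), (19,X), (22,Y), (29,Y)
ranks: 8->1.5, 8->1.5, 9->3, 10->4, 11->5, 14->6, 15->7, 16->8, 18->9, 19->10, 22->11, 29->12
Step 2: Rank sum for X: R1 = 1.5 + 4 + 6 + 10 = 21.5.
Step 3: U_X = R1 - n1(n1+1)/2 = 21.5 - 4*5/2 = 21.5 - 10 = 11.5.
       U_Y = n1*n2 - U_X = 32 - 11.5 = 20.5.
Step 4: Ties are present, so use the tie-corrected normal approximation (with continuity correction) for the p-value.
Step 5: p-value = 0.496152; compare to alpha = 0.05. fail to reject H0.

U_X = 11.5, p = 0.496152, fail to reject H0 at alpha = 0.05.


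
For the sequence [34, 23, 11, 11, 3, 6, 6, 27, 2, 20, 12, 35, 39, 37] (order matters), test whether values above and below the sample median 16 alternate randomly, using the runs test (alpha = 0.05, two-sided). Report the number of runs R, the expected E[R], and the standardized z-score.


Step 1: Compute median = 16; label A = above, B = below.
Labels in order: AABBBBBABABAAA  (n_A = 7, n_B = 7)
Step 2: Count runs R = 7.
Step 3: Under H0 (random ordering), E[R] = 2*n_A*n_B/(n_A+n_B) + 1 = 2*7*7/14 + 1 = 8.0000.
        Var[R] = 2*n_A*n_B*(2*n_A*n_B - n_A - n_B) / ((n_A+n_B)^2 * (n_A+n_B-1)) = 8232/2548 = 3.2308.
        SD[R] = 1.7974.
Step 4: Continuity-corrected z = (R + 0.5 - E[R]) / SD[R] = (7 + 0.5 - 8.0000) / 1.7974 = -0.2782.
Step 5: Two-sided p-value via normal approximation = 2*(1 - Phi(|z|)) = 0.780879.
Step 6: alpha = 0.05. fail to reject H0.

R = 7, z = -0.2782, p = 0.780879, fail to reject H0.


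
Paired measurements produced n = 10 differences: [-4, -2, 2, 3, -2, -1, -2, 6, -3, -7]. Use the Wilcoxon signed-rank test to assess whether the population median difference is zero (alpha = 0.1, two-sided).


Step 1: Drop any zero differences (none here) and take |d_i|.
|d| = [4, 2, 2, 3, 2, 1, 2, 6, 3, 7]
Step 2: Midrank |d_i| (ties get averaged ranks).
ranks: |4|->8, |2|->3.5, |2|->3.5, |3|->6.5, |2|->3.5, |1|->1, |2|->3.5, |6|->9, |3|->6.5, |7|->10
Step 3: Attach original signs; sum ranks with positive sign and with negative sign.
W+ = 3.5 + 6.5 + 9 = 19
W- = 8 + 3.5 + 3.5 + 1 + 3.5 + 6.5 + 10 = 36
(Check: W+ + W- = 55 should equal n(n+1)/2 = 55.)
Step 4: Test statistic W = min(W+, W-) = 19.
Step 5: Ties in |d|, so use the tie-corrected normal approximation.
        E[W] = n(n+1)/4 = 10*11/4 = 27.5.
        Tie groups: |d|=2 (t=4), |d|=3 (t=2); sum(t^3 - t) = 66.
        Var[W] = n(n+1)(2n+1)/24 - sum(t^3-t)/48 = 2310/24 - 66/48 = 94.875.
        z = (W - E[W]) / sqrt(Var[W]) = (19 - 27.5) / 9.7404 = -0.8727.
        Two-sided p = 2*Phi(z) = 0.382851.
Step 6: alpha = 0.1. fail to reject H0.

W+ = 19, W- = 36, W = min = 19, p = 0.382851, fail to reject H0.


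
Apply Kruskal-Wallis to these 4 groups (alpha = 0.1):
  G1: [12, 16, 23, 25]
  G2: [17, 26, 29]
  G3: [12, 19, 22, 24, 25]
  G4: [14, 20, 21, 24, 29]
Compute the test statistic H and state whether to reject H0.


Step 1: Combine all N = 17 observations and assign midranks.
sorted (value, group, rank): (12,G1,1.5), (12,G3,1.5), (14,G4,3), (16,G1,4), (17,G2,5), (19,G3,6), (20,G4,7), (21,G4,8), (22,G3,9), (23,G1,10), (24,G3,11.5), (24,G4,11.5), (25,G1,13.5), (25,G3,13.5), (26,G2,15), (29,G2,16.5), (29,G4,16.5)
Step 2: Sum ranks within each group.
R_1 = 29 (n_1 = 4)
R_2 = 36.5 (n_2 = 3)
R_3 = 41.5 (n_3 = 5)
R_4 = 46 (n_4 = 5)
Step 3: H = 12/(N(N+1)) * sum(R_i^2/n_i) - 3(N+1)
     = 12/(17*18) * (29^2/4 + 36.5^2/3 + 41.5^2/5 + 46^2/5) - 3*18
     = 0.039216 * 1421.98 - 54
     = 1.764052.
Step 4: Ties present; correction factor C = 1 - 24/(17^3 - 17) = 0.995098. Corrected H = 1.764052 / 0.995098 = 1.772742.
Step 5: Under H0, H ~ chi^2(3); p-value = 0.620884.
Step 6: alpha = 0.1. fail to reject H0.

H = 1.7727, df = 3, p = 0.620884, fail to reject H0.


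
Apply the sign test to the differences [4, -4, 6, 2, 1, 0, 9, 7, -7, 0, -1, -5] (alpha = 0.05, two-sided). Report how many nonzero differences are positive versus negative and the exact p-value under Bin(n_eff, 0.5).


Step 1: Discard zero differences. Original n = 12; n_eff = number of nonzero differences = 10.
Nonzero differences (with sign): +4, -4, +6, +2, +1, +9, +7, -7, -1, -5
Step 2: Count signs: positive = 6, negative = 4.
Step 3: Under H0: P(positive) = 0.5, so the number of positives S ~ Bin(10, 0.5).
Step 4: Two-sided exact p-value = sum of Bin(10,0.5) probabilities at or below the observed probability = 0.753906.
Step 5: alpha = 0.05. fail to reject H0.

n_eff = 10, pos = 6, neg = 4, p = 0.753906, fail to reject H0.


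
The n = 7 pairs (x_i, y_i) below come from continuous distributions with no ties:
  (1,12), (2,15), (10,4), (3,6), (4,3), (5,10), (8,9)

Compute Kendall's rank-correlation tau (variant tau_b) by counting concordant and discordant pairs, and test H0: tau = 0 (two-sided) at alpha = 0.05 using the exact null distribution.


Step 1: Enumerate the 21 unordered pairs (i,j) with i<j and classify each by sign(x_j-x_i) * sign(y_j-y_i).
  (1,2):dx=+1,dy=+3->C; (1,3):dx=+9,dy=-8->D; (1,4):dx=+2,dy=-6->D; (1,5):dx=+3,dy=-9->D
  (1,6):dx=+4,dy=-2->D; (1,7):dx=+7,dy=-3->D; (2,3):dx=+8,dy=-11->D; (2,4):dx=+1,dy=-9->D
  (2,5):dx=+2,dy=-12->D; (2,6):dx=+3,dy=-5->D; (2,7):dx=+6,dy=-6->D; (3,4):dx=-7,dy=+2->D
  (3,5):dx=-6,dy=-1->C; (3,6):dx=-5,dy=+6->D; (3,7):dx=-2,dy=+5->D; (4,5):dx=+1,dy=-3->D
  (4,6):dx=+2,dy=+4->C; (4,7):dx=+5,dy=+3->C; (5,6):dx=+1,dy=+7->C; (5,7):dx=+4,dy=+6->C
  (6,7):dx=+3,dy=-1->D
Step 2: C = 6, D = 15, total pairs = 21.
Step 3: tau = (C - D)/(n(n-1)/2) = (6 - 15)/21 = -0.428571.
Step 4: Exact two-sided p-value (enumerate n! = 5040 permutations of y under H0): p = 0.238889.
Step 5: alpha = 0.05. fail to reject H0.

tau_b = -0.4286 (C=6, D=15), p = 0.238889, fail to reject H0.


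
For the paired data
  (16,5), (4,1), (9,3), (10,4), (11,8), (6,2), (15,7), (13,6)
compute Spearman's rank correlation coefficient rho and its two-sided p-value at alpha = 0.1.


Step 1: Rank x and y separately (midranks; no ties here).
rank(x): 16->8, 4->1, 9->3, 10->4, 11->5, 6->2, 15->7, 13->6
rank(y): 5->5, 1->1, 3->3, 4->4, 8->8, 2->2, 7->7, 6->6
Step 2: d_i = R_x(i) - R_y(i); compute d_i^2.
  (8-5)^2=9, (1-1)^2=0, (3-3)^2=0, (4-4)^2=0, (5-8)^2=9, (2-2)^2=0, (7-7)^2=0, (6-6)^2=0
sum(d^2) = 18.
Step 3: rho = 1 - 6*18 / (8*(8^2 - 1)) = 1 - 108/504 = 0.785714.
Step 4: Under H0, t = rho * sqrt((n-2)/(1-rho^2)) = 3.1113 ~ t(6).
Step 5: Two-sided p-value from the t-distribution with 6 df = 0.020815.
Step 6: alpha = 0.1. reject H0.

rho = 0.7857, p = 0.020815, reject H0 at alpha = 0.1.


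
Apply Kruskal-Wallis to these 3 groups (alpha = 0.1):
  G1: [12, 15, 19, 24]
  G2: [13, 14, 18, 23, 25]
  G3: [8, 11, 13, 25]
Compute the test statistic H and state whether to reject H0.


Step 1: Combine all N = 13 observations and assign midranks.
sorted (value, group, rank): (8,G3,1), (11,G3,2), (12,G1,3), (13,G2,4.5), (13,G3,4.5), (14,G2,6), (15,G1,7), (18,G2,8), (19,G1,9), (23,G2,10), (24,G1,11), (25,G2,12.5), (25,G3,12.5)
Step 2: Sum ranks within each group.
R_1 = 30 (n_1 = 4)
R_2 = 41 (n_2 = 5)
R_3 = 20 (n_3 = 4)
Step 3: H = 12/(N(N+1)) * sum(R_i^2/n_i) - 3(N+1)
     = 12/(13*14) * (30^2/4 + 41^2/5 + 20^2/4) - 3*14
     = 0.065934 * 661.2 - 42
     = 1.595604.
Step 4: Ties present; correction factor C = 1 - 12/(13^3 - 13) = 0.994505. Corrected H = 1.595604 / 0.994505 = 1.604420.
Step 5: Under H0, H ~ chi^2(2); p-value = 0.448337.
Step 6: alpha = 0.1. fail to reject H0.

H = 1.6044, df = 2, p = 0.448337, fail to reject H0.


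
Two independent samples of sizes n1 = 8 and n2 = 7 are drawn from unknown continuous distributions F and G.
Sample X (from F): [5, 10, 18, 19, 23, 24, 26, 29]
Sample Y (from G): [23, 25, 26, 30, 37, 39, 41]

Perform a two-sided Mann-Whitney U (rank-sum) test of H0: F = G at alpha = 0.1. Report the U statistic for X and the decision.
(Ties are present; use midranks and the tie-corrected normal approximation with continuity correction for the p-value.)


Step 1: Combine and sort all 15 observations; assign midranks.
sorted (value, group): (5,X), (10,X), (18,X), (19,X), (23,X), (23,Y), (24,X), (25,Y), (26,X), (26,Y), (29,X), (30,Y), (37,Y), (39,Y), (41,Y)
ranks: 5->1, 10->2, 18->3, 19->4, 23->5.5, 23->5.5, 24->7, 25->8, 26->9.5, 26->9.5, 29->11, 30->12, 37->13, 39->14, 41->15
Step 2: Rank sum for X: R1 = 1 + 2 + 3 + 4 + 5.5 + 7 + 9.5 + 11 = 43.
Step 3: U_X = R1 - n1(n1+1)/2 = 43 - 8*9/2 = 43 - 36 = 7.
       U_Y = n1*n2 - U_X = 56 - 7 = 49.
Step 4: Ties are present, so use the tie-corrected normal approximation (with continuity correction) for the p-value.
Step 5: p-value = 0.017470; compare to alpha = 0.1. reject H0.

U_X = 7, p = 0.017470, reject H0 at alpha = 0.1.


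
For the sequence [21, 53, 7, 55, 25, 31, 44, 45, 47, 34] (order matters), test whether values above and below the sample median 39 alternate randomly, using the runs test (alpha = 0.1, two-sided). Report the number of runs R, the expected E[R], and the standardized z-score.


Step 1: Compute median = 39; label A = above, B = below.
Labels in order: BABABBAAAB  (n_A = 5, n_B = 5)
Step 2: Count runs R = 7.
Step 3: Under H0 (random ordering), E[R] = 2*n_A*n_B/(n_A+n_B) + 1 = 2*5*5/10 + 1 = 6.0000.
        Var[R] = 2*n_A*n_B*(2*n_A*n_B - n_A - n_B) / ((n_A+n_B)^2 * (n_A+n_B-1)) = 2000/900 = 2.2222.
        SD[R] = 1.4907.
Step 4: Continuity-corrected z = (R - 0.5 - E[R]) / SD[R] = (7 - 0.5 - 6.0000) / 1.4907 = 0.3354.
Step 5: Two-sided p-value via normal approximation = 2*(1 - Phi(|z|)) = 0.737316.
Step 6: alpha = 0.1. fail to reject H0.

R = 7, z = 0.3354, p = 0.737316, fail to reject H0.


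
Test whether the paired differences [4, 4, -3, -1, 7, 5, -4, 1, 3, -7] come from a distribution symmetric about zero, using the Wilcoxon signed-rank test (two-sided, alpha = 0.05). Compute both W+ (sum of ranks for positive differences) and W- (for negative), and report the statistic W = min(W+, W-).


Step 1: Drop any zero differences (none here) and take |d_i|.
|d| = [4, 4, 3, 1, 7, 5, 4, 1, 3, 7]
Step 2: Midrank |d_i| (ties get averaged ranks).
ranks: |4|->6, |4|->6, |3|->3.5, |1|->1.5, |7|->9.5, |5|->8, |4|->6, |1|->1.5, |3|->3.5, |7|->9.5
Step 3: Attach original signs; sum ranks with positive sign and with negative sign.
W+ = 6 + 6 + 9.5 + 8 + 1.5 + 3.5 = 34.5
W- = 3.5 + 1.5 + 6 + 9.5 = 20.5
(Check: W+ + W- = 55 should equal n(n+1)/2 = 55.)
Step 4: Test statistic W = min(W+, W-) = 20.5.
Step 5: Ties in |d|, so use the tie-corrected normal approximation.
        E[W] = n(n+1)/4 = 10*11/4 = 27.5.
        Tie groups: |d|=1 (t=2), |d|=3 (t=2), |d|=4 (t=3), |d|=7 (t=2); sum(t^3 - t) = 42.
        Var[W] = n(n+1)(2n+1)/24 - sum(t^3-t)/48 = 2310/24 - 42/48 = 95.375.
        z = (W - E[W]) / sqrt(Var[W]) = (20.5 - 27.5) / 9.7660 = -0.7168.
        Two-sided p = 2*Phi(z) = 0.473515.
Step 6: alpha = 0.05. fail to reject H0.

W+ = 34.5, W- = 20.5, W = min = 20.5, p = 0.473515, fail to reject H0.


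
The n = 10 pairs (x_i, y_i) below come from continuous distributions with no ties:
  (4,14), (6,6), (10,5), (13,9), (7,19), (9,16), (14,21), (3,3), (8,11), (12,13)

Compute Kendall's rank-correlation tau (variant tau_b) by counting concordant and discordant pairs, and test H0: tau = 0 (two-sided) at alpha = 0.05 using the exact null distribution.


Step 1: Enumerate the 45 unordered pairs (i,j) with i<j and classify each by sign(x_j-x_i) * sign(y_j-y_i).
  (1,2):dx=+2,dy=-8->D; (1,3):dx=+6,dy=-9->D; (1,4):dx=+9,dy=-5->D; (1,5):dx=+3,dy=+5->C
  (1,6):dx=+5,dy=+2->C; (1,7):dx=+10,dy=+7->C; (1,8):dx=-1,dy=-11->C; (1,9):dx=+4,dy=-3->D
  (1,10):dx=+8,dy=-1->D; (2,3):dx=+4,dy=-1->D; (2,4):dx=+7,dy=+3->C; (2,5):dx=+1,dy=+13->C
  (2,6):dx=+3,dy=+10->C; (2,7):dx=+8,dy=+15->C; (2,8):dx=-3,dy=-3->C; (2,9):dx=+2,dy=+5->C
  (2,10):dx=+6,dy=+7->C; (3,4):dx=+3,dy=+4->C; (3,5):dx=-3,dy=+14->D; (3,6):dx=-1,dy=+11->D
  (3,7):dx=+4,dy=+16->C; (3,8):dx=-7,dy=-2->C; (3,9):dx=-2,dy=+6->D; (3,10):dx=+2,dy=+8->C
  (4,5):dx=-6,dy=+10->D; (4,6):dx=-4,dy=+7->D; (4,7):dx=+1,dy=+12->C; (4,8):dx=-10,dy=-6->C
  (4,9):dx=-5,dy=+2->D; (4,10):dx=-1,dy=+4->D; (5,6):dx=+2,dy=-3->D; (5,7):dx=+7,dy=+2->C
  (5,8):dx=-4,dy=-16->C; (5,9):dx=+1,dy=-8->D; (5,10):dx=+5,dy=-6->D; (6,7):dx=+5,dy=+5->C
  (6,8):dx=-6,dy=-13->C; (6,9):dx=-1,dy=-5->C; (6,10):dx=+3,dy=-3->D; (7,8):dx=-11,dy=-18->C
  (7,9):dx=-6,dy=-10->C; (7,10):dx=-2,dy=-8->C; (8,9):dx=+5,dy=+8->C; (8,10):dx=+9,dy=+10->C
  (9,10):dx=+4,dy=+2->C
Step 2: C = 28, D = 17, total pairs = 45.
Step 3: tau = (C - D)/(n(n-1)/2) = (28 - 17)/45 = 0.244444.
Step 4: Exact two-sided p-value (enumerate n! = 3628800 permutations of y under H0): p = 0.380720.
Step 5: alpha = 0.05. fail to reject H0.

tau_b = 0.2444 (C=28, D=17), p = 0.380720, fail to reject H0.


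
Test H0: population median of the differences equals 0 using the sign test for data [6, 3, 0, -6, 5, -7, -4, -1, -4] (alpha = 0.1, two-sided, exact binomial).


Step 1: Discard zero differences. Original n = 9; n_eff = number of nonzero differences = 8.
Nonzero differences (with sign): +6, +3, -6, +5, -7, -4, -1, -4
Step 2: Count signs: positive = 3, negative = 5.
Step 3: Under H0: P(positive) = 0.5, so the number of positives S ~ Bin(8, 0.5).
Step 4: Two-sided exact p-value = sum of Bin(8,0.5) probabilities at or below the observed probability = 0.726562.
Step 5: alpha = 0.1. fail to reject H0.

n_eff = 8, pos = 3, neg = 5, p = 0.726562, fail to reject H0.


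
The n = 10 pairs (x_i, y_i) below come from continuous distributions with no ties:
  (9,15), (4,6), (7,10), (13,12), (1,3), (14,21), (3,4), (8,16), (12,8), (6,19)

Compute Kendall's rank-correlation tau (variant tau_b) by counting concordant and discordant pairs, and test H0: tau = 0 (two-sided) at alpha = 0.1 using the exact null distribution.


Step 1: Enumerate the 45 unordered pairs (i,j) with i<j and classify each by sign(x_j-x_i) * sign(y_j-y_i).
  (1,2):dx=-5,dy=-9->C; (1,3):dx=-2,dy=-5->C; (1,4):dx=+4,dy=-3->D; (1,5):dx=-8,dy=-12->C
  (1,6):dx=+5,dy=+6->C; (1,7):dx=-6,dy=-11->C; (1,8):dx=-1,dy=+1->D; (1,9):dx=+3,dy=-7->D
  (1,10):dx=-3,dy=+4->D; (2,3):dx=+3,dy=+4->C; (2,4):dx=+9,dy=+6->C; (2,5):dx=-3,dy=-3->C
  (2,6):dx=+10,dy=+15->C; (2,7):dx=-1,dy=-2->C; (2,8):dx=+4,dy=+10->C; (2,9):dx=+8,dy=+2->C
  (2,10):dx=+2,dy=+13->C; (3,4):dx=+6,dy=+2->C; (3,5):dx=-6,dy=-7->C; (3,6):dx=+7,dy=+11->C
  (3,7):dx=-4,dy=-6->C; (3,8):dx=+1,dy=+6->C; (3,9):dx=+5,dy=-2->D; (3,10):dx=-1,dy=+9->D
  (4,5):dx=-12,dy=-9->C; (4,6):dx=+1,dy=+9->C; (4,7):dx=-10,dy=-8->C; (4,8):dx=-5,dy=+4->D
  (4,9):dx=-1,dy=-4->C; (4,10):dx=-7,dy=+7->D; (5,6):dx=+13,dy=+18->C; (5,7):dx=+2,dy=+1->C
  (5,8):dx=+7,dy=+13->C; (5,9):dx=+11,dy=+5->C; (5,10):dx=+5,dy=+16->C; (6,7):dx=-11,dy=-17->C
  (6,8):dx=-6,dy=-5->C; (6,9):dx=-2,dy=-13->C; (6,10):dx=-8,dy=-2->C; (7,8):dx=+5,dy=+12->C
  (7,9):dx=+9,dy=+4->C; (7,10):dx=+3,dy=+15->C; (8,9):dx=+4,dy=-8->D; (8,10):dx=-2,dy=+3->D
  (9,10):dx=-6,dy=+11->D
Step 2: C = 34, D = 11, total pairs = 45.
Step 3: tau = (C - D)/(n(n-1)/2) = (34 - 11)/45 = 0.511111.
Step 4: Exact two-sided p-value (enumerate n! = 3628800 permutations of y under H0): p = 0.046623.
Step 5: alpha = 0.1. reject H0.

tau_b = 0.5111 (C=34, D=11), p = 0.046623, reject H0.


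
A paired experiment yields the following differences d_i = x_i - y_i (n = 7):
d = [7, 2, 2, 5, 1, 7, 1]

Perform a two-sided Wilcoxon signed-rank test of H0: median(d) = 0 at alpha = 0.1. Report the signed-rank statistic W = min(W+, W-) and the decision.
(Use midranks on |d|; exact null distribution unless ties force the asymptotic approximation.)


Step 1: Drop any zero differences (none here) and take |d_i|.
|d| = [7, 2, 2, 5, 1, 7, 1]
Step 2: Midrank |d_i| (ties get averaged ranks).
ranks: |7|->6.5, |2|->3.5, |2|->3.5, |5|->5, |1|->1.5, |7|->6.5, |1|->1.5
Step 3: Attach original signs; sum ranks with positive sign and with negative sign.
W+ = 6.5 + 3.5 + 3.5 + 5 + 1.5 + 6.5 + 1.5 = 28
W- = 0 = 0
(Check: W+ + W- = 28 should equal n(n+1)/2 = 28.)
Step 4: Test statistic W = min(W+, W-) = 0.
Step 5: Ties in |d|, so use the tie-corrected normal approximation.
        E[W] = n(n+1)/4 = 7*8/4 = 14.
        Tie groups: |d|=1 (t=2), |d|=2 (t=2), |d|=7 (t=2); sum(t^3 - t) = 18.
        Var[W] = n(n+1)(2n+1)/24 - sum(t^3-t)/48 = 840/24 - 18/48 = 34.625.
        z = (W - E[W]) / sqrt(Var[W]) = (0 - 14) / 5.8843 = -2.3792.
        Two-sided p = 2*Phi(z) = 0.017350.
Step 6: alpha = 0.1. reject H0.

W+ = 28, W- = 0, W = min = 0, p = 0.017350, reject H0.


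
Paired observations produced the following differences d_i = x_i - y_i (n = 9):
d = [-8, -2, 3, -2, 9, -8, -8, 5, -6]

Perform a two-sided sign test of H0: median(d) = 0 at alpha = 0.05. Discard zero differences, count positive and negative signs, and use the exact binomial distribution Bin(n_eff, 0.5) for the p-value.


Step 1: Discard zero differences. Original n = 9; n_eff = number of nonzero differences = 9.
Nonzero differences (with sign): -8, -2, +3, -2, +9, -8, -8, +5, -6
Step 2: Count signs: positive = 3, negative = 6.
Step 3: Under H0: P(positive) = 0.5, so the number of positives S ~ Bin(9, 0.5).
Step 4: Two-sided exact p-value = sum of Bin(9,0.5) probabilities at or below the observed probability = 0.507812.
Step 5: alpha = 0.05. fail to reject H0.

n_eff = 9, pos = 3, neg = 6, p = 0.507812, fail to reject H0.


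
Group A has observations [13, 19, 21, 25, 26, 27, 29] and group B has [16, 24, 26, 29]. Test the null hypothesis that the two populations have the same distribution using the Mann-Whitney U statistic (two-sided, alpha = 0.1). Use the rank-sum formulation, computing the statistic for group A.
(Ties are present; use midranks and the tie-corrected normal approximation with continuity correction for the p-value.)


Step 1: Combine and sort all 11 observations; assign midranks.
sorted (value, group): (13,X), (16,Y), (19,X), (21,X), (24,Y), (25,X), (26,X), (26,Y), (27,X), (29,X), (29,Y)
ranks: 13->1, 16->2, 19->3, 21->4, 24->5, 25->6, 26->7.5, 26->7.5, 27->9, 29->10.5, 29->10.5
Step 2: Rank sum for X: R1 = 1 + 3 + 4 + 6 + 7.5 + 9 + 10.5 = 41.
Step 3: U_X = R1 - n1(n1+1)/2 = 41 - 7*8/2 = 41 - 28 = 13.
       U_Y = n1*n2 - U_X = 28 - 13 = 15.
Step 4: Ties are present, so use the tie-corrected normal approximation (with continuity correction) for the p-value.
Step 5: p-value = 0.924376; compare to alpha = 0.1. fail to reject H0.

U_X = 13, p = 0.924376, fail to reject H0 at alpha = 0.1.


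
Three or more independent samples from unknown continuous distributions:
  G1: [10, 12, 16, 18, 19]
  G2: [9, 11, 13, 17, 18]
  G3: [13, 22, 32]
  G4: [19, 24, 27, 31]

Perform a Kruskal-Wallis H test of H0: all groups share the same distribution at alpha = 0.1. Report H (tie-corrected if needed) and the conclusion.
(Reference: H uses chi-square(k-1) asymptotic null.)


Step 1: Combine all N = 17 observations and assign midranks.
sorted (value, group, rank): (9,G2,1), (10,G1,2), (11,G2,3), (12,G1,4), (13,G2,5.5), (13,G3,5.5), (16,G1,7), (17,G2,8), (18,G1,9.5), (18,G2,9.5), (19,G1,11.5), (19,G4,11.5), (22,G3,13), (24,G4,14), (27,G4,15), (31,G4,16), (32,G3,17)
Step 2: Sum ranks within each group.
R_1 = 34 (n_1 = 5)
R_2 = 27 (n_2 = 5)
R_3 = 35.5 (n_3 = 3)
R_4 = 56.5 (n_4 = 4)
Step 3: H = 12/(N(N+1)) * sum(R_i^2/n_i) - 3(N+1)
     = 12/(17*18) * (34^2/5 + 27^2/5 + 35.5^2/3 + 56.5^2/4) - 3*18
     = 0.039216 * 1595.15 - 54
     = 8.554739.
Step 4: Ties present; correction factor C = 1 - 18/(17^3 - 17) = 0.996324. Corrected H = 8.554739 / 0.996324 = 8.586306.
Step 5: Under H0, H ~ chi^2(3); p-value = 0.035328.
Step 6: alpha = 0.1. reject H0.

H = 8.5863, df = 3, p = 0.035328, reject H0.


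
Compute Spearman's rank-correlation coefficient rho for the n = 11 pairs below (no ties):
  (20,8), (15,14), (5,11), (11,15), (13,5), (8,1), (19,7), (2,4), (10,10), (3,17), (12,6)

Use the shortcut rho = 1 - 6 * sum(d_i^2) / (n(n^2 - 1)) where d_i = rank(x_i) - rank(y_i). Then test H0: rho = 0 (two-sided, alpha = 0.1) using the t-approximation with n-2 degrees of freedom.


Step 1: Rank x and y separately (midranks; no ties here).
rank(x): 20->11, 15->9, 5->3, 11->6, 13->8, 8->4, 19->10, 2->1, 10->5, 3->2, 12->7
rank(y): 8->6, 14->9, 11->8, 15->10, 5->3, 1->1, 7->5, 4->2, 10->7, 17->11, 6->4
Step 2: d_i = R_x(i) - R_y(i); compute d_i^2.
  (11-6)^2=25, (9-9)^2=0, (3-8)^2=25, (6-10)^2=16, (8-3)^2=25, (4-1)^2=9, (10-5)^2=25, (1-2)^2=1, (5-7)^2=4, (2-11)^2=81, (7-4)^2=9
sum(d^2) = 220.
Step 3: rho = 1 - 6*220 / (11*(11^2 - 1)) = 1 - 1320/1320 = 0.000000.
Step 4: Under H0, t = rho * sqrt((n-2)/(1-rho^2)) = 0.0000 ~ t(9).
Step 5: Two-sided p-value from the t-distribution with 9 df = 1.000000.
Step 6: alpha = 0.1. fail to reject H0.

rho = 0.0000, p = 1.000000, fail to reject H0 at alpha = 0.1.


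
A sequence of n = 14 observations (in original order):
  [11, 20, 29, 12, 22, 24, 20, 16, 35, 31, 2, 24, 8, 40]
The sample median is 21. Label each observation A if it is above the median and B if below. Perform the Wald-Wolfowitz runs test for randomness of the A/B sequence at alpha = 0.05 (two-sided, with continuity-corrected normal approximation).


Step 1: Compute median = 21; label A = above, B = below.
Labels in order: BBABAABBAABABA  (n_A = 7, n_B = 7)
Step 2: Count runs R = 10.
Step 3: Under H0 (random ordering), E[R] = 2*n_A*n_B/(n_A+n_B) + 1 = 2*7*7/14 + 1 = 8.0000.
        Var[R] = 2*n_A*n_B*(2*n_A*n_B - n_A - n_B) / ((n_A+n_B)^2 * (n_A+n_B-1)) = 8232/2548 = 3.2308.
        SD[R] = 1.7974.
Step 4: Continuity-corrected z = (R - 0.5 - E[R]) / SD[R] = (10 - 0.5 - 8.0000) / 1.7974 = 0.8345.
Step 5: Two-sided p-value via normal approximation = 2*(1 - Phi(|z|)) = 0.403986.
Step 6: alpha = 0.05. fail to reject H0.

R = 10, z = 0.8345, p = 0.403986, fail to reject H0.


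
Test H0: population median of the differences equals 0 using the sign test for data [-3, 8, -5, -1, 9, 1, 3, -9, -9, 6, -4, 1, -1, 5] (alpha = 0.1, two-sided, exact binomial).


Step 1: Discard zero differences. Original n = 14; n_eff = number of nonzero differences = 14.
Nonzero differences (with sign): -3, +8, -5, -1, +9, +1, +3, -9, -9, +6, -4, +1, -1, +5
Step 2: Count signs: positive = 7, negative = 7.
Step 3: Under H0: P(positive) = 0.5, so the number of positives S ~ Bin(14, 0.5).
Step 4: Two-sided exact p-value = sum of Bin(14,0.5) probabilities at or below the observed probability = 1.000000.
Step 5: alpha = 0.1. fail to reject H0.

n_eff = 14, pos = 7, neg = 7, p = 1.000000, fail to reject H0.


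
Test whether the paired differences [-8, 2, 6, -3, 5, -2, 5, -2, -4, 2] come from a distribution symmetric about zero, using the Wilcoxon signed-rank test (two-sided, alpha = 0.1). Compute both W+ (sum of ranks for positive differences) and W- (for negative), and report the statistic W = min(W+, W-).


Step 1: Drop any zero differences (none here) and take |d_i|.
|d| = [8, 2, 6, 3, 5, 2, 5, 2, 4, 2]
Step 2: Midrank |d_i| (ties get averaged ranks).
ranks: |8|->10, |2|->2.5, |6|->9, |3|->5, |5|->7.5, |2|->2.5, |5|->7.5, |2|->2.5, |4|->6, |2|->2.5
Step 3: Attach original signs; sum ranks with positive sign and with negative sign.
W+ = 2.5 + 9 + 7.5 + 7.5 + 2.5 = 29
W- = 10 + 5 + 2.5 + 2.5 + 6 = 26
(Check: W+ + W- = 55 should equal n(n+1)/2 = 55.)
Step 4: Test statistic W = min(W+, W-) = 26.
Step 5: Ties in |d|, so use the tie-corrected normal approximation.
        E[W] = n(n+1)/4 = 10*11/4 = 27.5.
        Tie groups: |d|=2 (t=4), |d|=5 (t=2); sum(t^3 - t) = 66.
        Var[W] = n(n+1)(2n+1)/24 - sum(t^3-t)/48 = 2310/24 - 66/48 = 94.875.
        z = (W - E[W]) / sqrt(Var[W]) = (26 - 27.5) / 9.7404 = -0.1540.
        Two-sided p = 2*Phi(z) = 0.877611.
Step 6: alpha = 0.1. fail to reject H0.

W+ = 29, W- = 26, W = min = 26, p = 0.877611, fail to reject H0.


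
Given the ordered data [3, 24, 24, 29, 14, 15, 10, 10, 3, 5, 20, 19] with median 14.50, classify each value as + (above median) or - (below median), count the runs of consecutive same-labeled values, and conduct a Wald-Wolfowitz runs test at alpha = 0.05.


Step 1: Compute median = 14.50; label A = above, B = below.
Labels in order: BAAABABBBBAA  (n_A = 6, n_B = 6)
Step 2: Count runs R = 6.
Step 3: Under H0 (random ordering), E[R] = 2*n_A*n_B/(n_A+n_B) + 1 = 2*6*6/12 + 1 = 7.0000.
        Var[R] = 2*n_A*n_B*(2*n_A*n_B - n_A - n_B) / ((n_A+n_B)^2 * (n_A+n_B-1)) = 4320/1584 = 2.7273.
        SD[R] = 1.6514.
Step 4: Continuity-corrected z = (R + 0.5 - E[R]) / SD[R] = (6 + 0.5 - 7.0000) / 1.6514 = -0.3028.
Step 5: Two-sided p-value via normal approximation = 2*(1 - Phi(|z|)) = 0.762069.
Step 6: alpha = 0.05. fail to reject H0.

R = 6, z = -0.3028, p = 0.762069, fail to reject H0.


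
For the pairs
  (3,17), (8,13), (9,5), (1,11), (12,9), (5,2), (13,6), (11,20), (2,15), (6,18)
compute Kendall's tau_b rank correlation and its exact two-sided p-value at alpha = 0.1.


Step 1: Enumerate the 45 unordered pairs (i,j) with i<j and classify each by sign(x_j-x_i) * sign(y_j-y_i).
  (1,2):dx=+5,dy=-4->D; (1,3):dx=+6,dy=-12->D; (1,4):dx=-2,dy=-6->C; (1,5):dx=+9,dy=-8->D
  (1,6):dx=+2,dy=-15->D; (1,7):dx=+10,dy=-11->D; (1,8):dx=+8,dy=+3->C; (1,9):dx=-1,dy=-2->C
  (1,10):dx=+3,dy=+1->C; (2,3):dx=+1,dy=-8->D; (2,4):dx=-7,dy=-2->C; (2,5):dx=+4,dy=-4->D
  (2,6):dx=-3,dy=-11->C; (2,7):dx=+5,dy=-7->D; (2,8):dx=+3,dy=+7->C; (2,9):dx=-6,dy=+2->D
  (2,10):dx=-2,dy=+5->D; (3,4):dx=-8,dy=+6->D; (3,5):dx=+3,dy=+4->C; (3,6):dx=-4,dy=-3->C
  (3,7):dx=+4,dy=+1->C; (3,8):dx=+2,dy=+15->C; (3,9):dx=-7,dy=+10->D; (3,10):dx=-3,dy=+13->D
  (4,5):dx=+11,dy=-2->D; (4,6):dx=+4,dy=-9->D; (4,7):dx=+12,dy=-5->D; (4,8):dx=+10,dy=+9->C
  (4,9):dx=+1,dy=+4->C; (4,10):dx=+5,dy=+7->C; (5,6):dx=-7,dy=-7->C; (5,7):dx=+1,dy=-3->D
  (5,8):dx=-1,dy=+11->D; (5,9):dx=-10,dy=+6->D; (5,10):dx=-6,dy=+9->D; (6,7):dx=+8,dy=+4->C
  (6,8):dx=+6,dy=+18->C; (6,9):dx=-3,dy=+13->D; (6,10):dx=+1,dy=+16->C; (7,8):dx=-2,dy=+14->D
  (7,9):dx=-11,dy=+9->D; (7,10):dx=-7,dy=+12->D; (8,9):dx=-9,dy=-5->C; (8,10):dx=-5,dy=-2->C
  (9,10):dx=+4,dy=+3->C
Step 2: C = 21, D = 24, total pairs = 45.
Step 3: tau = (C - D)/(n(n-1)/2) = (21 - 24)/45 = -0.066667.
Step 4: Exact two-sided p-value (enumerate n! = 3628800 permutations of y under H0): p = 0.861801.
Step 5: alpha = 0.1. fail to reject H0.

tau_b = -0.0667 (C=21, D=24), p = 0.861801, fail to reject H0.


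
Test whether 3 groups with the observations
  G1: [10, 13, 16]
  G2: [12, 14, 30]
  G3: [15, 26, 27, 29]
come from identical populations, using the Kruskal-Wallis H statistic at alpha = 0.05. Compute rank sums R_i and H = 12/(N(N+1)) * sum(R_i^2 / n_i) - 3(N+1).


Step 1: Combine all N = 10 observations and assign midranks.
sorted (value, group, rank): (10,G1,1), (12,G2,2), (13,G1,3), (14,G2,4), (15,G3,5), (16,G1,6), (26,G3,7), (27,G3,8), (29,G3,9), (30,G2,10)
Step 2: Sum ranks within each group.
R_1 = 10 (n_1 = 3)
R_2 = 16 (n_2 = 3)
R_3 = 29 (n_3 = 4)
Step 3: H = 12/(N(N+1)) * sum(R_i^2/n_i) - 3(N+1)
     = 12/(10*11) * (10^2/3 + 16^2/3 + 29^2/4) - 3*11
     = 0.109091 * 328.917 - 33
     = 2.881818.
Step 4: No ties, so H is used without correction.
Step 5: Under H0, H ~ chi^2(2); p-value = 0.236712.
Step 6: alpha = 0.05. fail to reject H0.

H = 2.8818, df = 2, p = 0.236712, fail to reject H0.


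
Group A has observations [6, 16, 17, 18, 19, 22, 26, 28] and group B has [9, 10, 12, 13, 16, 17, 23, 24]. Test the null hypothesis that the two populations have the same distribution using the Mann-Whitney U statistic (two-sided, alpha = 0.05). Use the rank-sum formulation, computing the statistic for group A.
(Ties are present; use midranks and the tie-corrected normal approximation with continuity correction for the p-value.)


Step 1: Combine and sort all 16 observations; assign midranks.
sorted (value, group): (6,X), (9,Y), (10,Y), (12,Y), (13,Y), (16,X), (16,Y), (17,X), (17,Y), (18,X), (19,X), (22,X), (23,Y), (24,Y), (26,X), (28,X)
ranks: 6->1, 9->2, 10->3, 12->4, 13->5, 16->6.5, 16->6.5, 17->8.5, 17->8.5, 18->10, 19->11, 22->12, 23->13, 24->14, 26->15, 28->16
Step 2: Rank sum for X: R1 = 1 + 6.5 + 8.5 + 10 + 11 + 12 + 15 + 16 = 80.
Step 3: U_X = R1 - n1(n1+1)/2 = 80 - 8*9/2 = 80 - 36 = 44.
       U_Y = n1*n2 - U_X = 64 - 44 = 20.
Step 4: Ties are present, so use the tie-corrected normal approximation (with continuity correction) for the p-value.
Step 5: p-value = 0.226463; compare to alpha = 0.05. fail to reject H0.

U_X = 44, p = 0.226463, fail to reject H0 at alpha = 0.05.


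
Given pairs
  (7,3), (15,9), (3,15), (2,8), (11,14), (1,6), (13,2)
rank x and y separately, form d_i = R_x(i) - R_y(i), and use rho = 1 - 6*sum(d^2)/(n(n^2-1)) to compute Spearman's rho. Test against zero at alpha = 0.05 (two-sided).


Step 1: Rank x and y separately (midranks; no ties here).
rank(x): 7->4, 15->7, 3->3, 2->2, 11->5, 1->1, 13->6
rank(y): 3->2, 9->5, 15->7, 8->4, 14->6, 6->3, 2->1
Step 2: d_i = R_x(i) - R_y(i); compute d_i^2.
  (4-2)^2=4, (7-5)^2=4, (3-7)^2=16, (2-4)^2=4, (5-6)^2=1, (1-3)^2=4, (6-1)^2=25
sum(d^2) = 58.
Step 3: rho = 1 - 6*58 / (7*(7^2 - 1)) = 1 - 348/336 = -0.035714.
Step 4: Under H0, t = rho * sqrt((n-2)/(1-rho^2)) = -0.0799 ~ t(5).
Step 5: Two-sided p-value from the t-distribution with 5 df = 0.939408.
Step 6: alpha = 0.05. fail to reject H0.

rho = -0.0357, p = 0.939408, fail to reject H0 at alpha = 0.05.


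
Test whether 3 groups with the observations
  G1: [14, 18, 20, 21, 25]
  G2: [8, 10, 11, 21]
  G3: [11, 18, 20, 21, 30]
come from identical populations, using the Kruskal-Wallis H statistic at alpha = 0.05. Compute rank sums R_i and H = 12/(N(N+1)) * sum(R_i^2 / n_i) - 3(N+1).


Step 1: Combine all N = 14 observations and assign midranks.
sorted (value, group, rank): (8,G2,1), (10,G2,2), (11,G2,3.5), (11,G3,3.5), (14,G1,5), (18,G1,6.5), (18,G3,6.5), (20,G1,8.5), (20,G3,8.5), (21,G1,11), (21,G2,11), (21,G3,11), (25,G1,13), (30,G3,14)
Step 2: Sum ranks within each group.
R_1 = 44 (n_1 = 5)
R_2 = 17.5 (n_2 = 4)
R_3 = 43.5 (n_3 = 5)
Step 3: H = 12/(N(N+1)) * sum(R_i^2/n_i) - 3(N+1)
     = 12/(14*15) * (44^2/5 + 17.5^2/4 + 43.5^2/5) - 3*15
     = 0.057143 * 842.212 - 45
     = 3.126429.
Step 4: Ties present; correction factor C = 1 - 42/(14^3 - 14) = 0.984615. Corrected H = 3.126429 / 0.984615 = 3.175279.
Step 5: Under H0, H ~ chi^2(2); p-value = 0.204408.
Step 6: alpha = 0.05. fail to reject H0.

H = 3.1753, df = 2, p = 0.204408, fail to reject H0.


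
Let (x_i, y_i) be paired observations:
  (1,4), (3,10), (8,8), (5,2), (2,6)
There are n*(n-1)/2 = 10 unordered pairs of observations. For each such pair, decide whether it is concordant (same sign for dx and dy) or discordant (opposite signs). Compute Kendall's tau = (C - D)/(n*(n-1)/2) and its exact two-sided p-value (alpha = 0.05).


Step 1: Enumerate the 10 unordered pairs (i,j) with i<j and classify each by sign(x_j-x_i) * sign(y_j-y_i).
  (1,2):dx=+2,dy=+6->C; (1,3):dx=+7,dy=+4->C; (1,4):dx=+4,dy=-2->D; (1,5):dx=+1,dy=+2->C
  (2,3):dx=+5,dy=-2->D; (2,4):dx=+2,dy=-8->D; (2,5):dx=-1,dy=-4->C; (3,4):dx=-3,dy=-6->C
  (3,5):dx=-6,dy=-2->C; (4,5):dx=-3,dy=+4->D
Step 2: C = 6, D = 4, total pairs = 10.
Step 3: tau = (C - D)/(n(n-1)/2) = (6 - 4)/10 = 0.200000.
Step 4: Exact two-sided p-value (enumerate n! = 120 permutations of y under H0): p = 0.816667.
Step 5: alpha = 0.05. fail to reject H0.

tau_b = 0.2000 (C=6, D=4), p = 0.816667, fail to reject H0.


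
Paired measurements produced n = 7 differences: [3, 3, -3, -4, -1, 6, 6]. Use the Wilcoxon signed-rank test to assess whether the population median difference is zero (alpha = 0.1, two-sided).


Step 1: Drop any zero differences (none here) and take |d_i|.
|d| = [3, 3, 3, 4, 1, 6, 6]
Step 2: Midrank |d_i| (ties get averaged ranks).
ranks: |3|->3, |3|->3, |3|->3, |4|->5, |1|->1, |6|->6.5, |6|->6.5
Step 3: Attach original signs; sum ranks with positive sign and with negative sign.
W+ = 3 + 3 + 6.5 + 6.5 = 19
W- = 3 + 5 + 1 = 9
(Check: W+ + W- = 28 should equal n(n+1)/2 = 28.)
Step 4: Test statistic W = min(W+, W-) = 9.
Step 5: Ties in |d|, so use the tie-corrected normal approximation.
        E[W] = n(n+1)/4 = 7*8/4 = 14.
        Tie groups: |d|=3 (t=3), |d|=6 (t=2); sum(t^3 - t) = 30.
        Var[W] = n(n+1)(2n+1)/24 - sum(t^3-t)/48 = 840/24 - 30/48 = 34.375.
        z = (W - E[W]) / sqrt(Var[W]) = (9 - 14) / 5.8630 = -0.8528.
        Two-sided p = 2*Phi(z) = 0.393769.
Step 6: alpha = 0.1. fail to reject H0.

W+ = 19, W- = 9, W = min = 9, p = 0.393769, fail to reject H0.


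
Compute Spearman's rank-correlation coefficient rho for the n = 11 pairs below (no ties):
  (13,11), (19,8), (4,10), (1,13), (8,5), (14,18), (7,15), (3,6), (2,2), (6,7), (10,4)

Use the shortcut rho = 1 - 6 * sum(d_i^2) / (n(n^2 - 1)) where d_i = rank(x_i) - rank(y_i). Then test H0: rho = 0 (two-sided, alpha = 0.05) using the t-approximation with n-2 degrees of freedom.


Step 1: Rank x and y separately (midranks; no ties here).
rank(x): 13->9, 19->11, 4->4, 1->1, 8->7, 14->10, 7->6, 3->3, 2->2, 6->5, 10->8
rank(y): 11->8, 8->6, 10->7, 13->9, 5->3, 18->11, 15->10, 6->4, 2->1, 7->5, 4->2
Step 2: d_i = R_x(i) - R_y(i); compute d_i^2.
  (9-8)^2=1, (11-6)^2=25, (4-7)^2=9, (1-9)^2=64, (7-3)^2=16, (10-11)^2=1, (6-10)^2=16, (3-4)^2=1, (2-1)^2=1, (5-5)^2=0, (8-2)^2=36
sum(d^2) = 170.
Step 3: rho = 1 - 6*170 / (11*(11^2 - 1)) = 1 - 1020/1320 = 0.227273.
Step 4: Under H0, t = rho * sqrt((n-2)/(1-rho^2)) = 0.7001 ~ t(9).
Step 5: Two-sided p-value from the t-distribution with 9 df = 0.501536.
Step 6: alpha = 0.05. fail to reject H0.

rho = 0.2273, p = 0.501536, fail to reject H0 at alpha = 0.05.


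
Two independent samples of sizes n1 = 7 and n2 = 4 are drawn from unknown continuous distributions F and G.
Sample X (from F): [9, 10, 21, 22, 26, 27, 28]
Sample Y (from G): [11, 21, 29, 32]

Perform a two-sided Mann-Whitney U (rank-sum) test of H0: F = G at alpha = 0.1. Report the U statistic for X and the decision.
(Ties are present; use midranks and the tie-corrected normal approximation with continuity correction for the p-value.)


Step 1: Combine and sort all 11 observations; assign midranks.
sorted (value, group): (9,X), (10,X), (11,Y), (21,X), (21,Y), (22,X), (26,X), (27,X), (28,X), (29,Y), (32,Y)
ranks: 9->1, 10->2, 11->3, 21->4.5, 21->4.5, 22->6, 26->7, 27->8, 28->9, 29->10, 32->11
Step 2: Rank sum for X: R1 = 1 + 2 + 4.5 + 6 + 7 + 8 + 9 = 37.5.
Step 3: U_X = R1 - n1(n1+1)/2 = 37.5 - 7*8/2 = 37.5 - 28 = 9.5.
       U_Y = n1*n2 - U_X = 28 - 9.5 = 18.5.
Step 4: Ties are present, so use the tie-corrected normal approximation (with continuity correction) for the p-value.
Step 5: p-value = 0.448659; compare to alpha = 0.1. fail to reject H0.

U_X = 9.5, p = 0.448659, fail to reject H0 at alpha = 0.1.


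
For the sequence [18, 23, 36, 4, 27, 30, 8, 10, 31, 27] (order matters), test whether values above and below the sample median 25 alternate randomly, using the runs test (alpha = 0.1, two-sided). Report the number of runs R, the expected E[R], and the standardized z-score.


Step 1: Compute median = 25; label A = above, B = below.
Labels in order: BBABAABBAA  (n_A = 5, n_B = 5)
Step 2: Count runs R = 6.
Step 3: Under H0 (random ordering), E[R] = 2*n_A*n_B/(n_A+n_B) + 1 = 2*5*5/10 + 1 = 6.0000.
        Var[R] = 2*n_A*n_B*(2*n_A*n_B - n_A - n_B) / ((n_A+n_B)^2 * (n_A+n_B-1)) = 2000/900 = 2.2222.
        SD[R] = 1.4907.
Step 4: R = E[R], so z = 0 with no continuity correction.
Step 5: Two-sided p-value via normal approximation = 2*(1 - Phi(|z|)) = 1.000000.
Step 6: alpha = 0.1. fail to reject H0.

R = 6, z = 0.0000, p = 1.000000, fail to reject H0.


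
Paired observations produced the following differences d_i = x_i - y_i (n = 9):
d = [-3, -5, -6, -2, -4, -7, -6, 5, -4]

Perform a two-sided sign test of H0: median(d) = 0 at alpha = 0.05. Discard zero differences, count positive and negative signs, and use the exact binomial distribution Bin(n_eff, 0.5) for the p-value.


Step 1: Discard zero differences. Original n = 9; n_eff = number of nonzero differences = 9.
Nonzero differences (with sign): -3, -5, -6, -2, -4, -7, -6, +5, -4
Step 2: Count signs: positive = 1, negative = 8.
Step 3: Under H0: P(positive) = 0.5, so the number of positives S ~ Bin(9, 0.5).
Step 4: Two-sided exact p-value = sum of Bin(9,0.5) probabilities at or below the observed probability = 0.039062.
Step 5: alpha = 0.05. reject H0.

n_eff = 9, pos = 1, neg = 8, p = 0.039062, reject H0.


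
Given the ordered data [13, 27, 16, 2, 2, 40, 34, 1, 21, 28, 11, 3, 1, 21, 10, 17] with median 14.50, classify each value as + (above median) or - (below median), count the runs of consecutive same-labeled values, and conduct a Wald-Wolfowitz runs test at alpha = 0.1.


Step 1: Compute median = 14.50; label A = above, B = below.
Labels in order: BAABBAABAABBBABA  (n_A = 8, n_B = 8)
Step 2: Count runs R = 10.
Step 3: Under H0 (random ordering), E[R] = 2*n_A*n_B/(n_A+n_B) + 1 = 2*8*8/16 + 1 = 9.0000.
        Var[R] = 2*n_A*n_B*(2*n_A*n_B - n_A - n_B) / ((n_A+n_B)^2 * (n_A+n_B-1)) = 14336/3840 = 3.7333.
        SD[R] = 1.9322.
Step 4: Continuity-corrected z = (R - 0.5 - E[R]) / SD[R] = (10 - 0.5 - 9.0000) / 1.9322 = 0.2588.
Step 5: Two-sided p-value via normal approximation = 2*(1 - Phi(|z|)) = 0.795809.
Step 6: alpha = 0.1. fail to reject H0.

R = 10, z = 0.2588, p = 0.795809, fail to reject H0.
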